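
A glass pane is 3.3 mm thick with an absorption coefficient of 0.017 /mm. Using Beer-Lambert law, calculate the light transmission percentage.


Beer-Lambert law: T = exp(-alpha * thickness)
  exponent = -0.017 * 3.3 = -0.0561
  T = exp(-0.0561) = 0.9454
  Percentage = 0.9454 * 100 = 94.54%

94.54%


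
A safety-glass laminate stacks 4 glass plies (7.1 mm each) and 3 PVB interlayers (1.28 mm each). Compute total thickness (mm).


Total thickness = glass contribution + PVB contribution
  Glass: 4 * 7.1 = 28.4 mm
  PVB: 3 * 1.28 = 3.84 mm
  Total = 28.4 + 3.84 = 32.24 mm

32.24 mm


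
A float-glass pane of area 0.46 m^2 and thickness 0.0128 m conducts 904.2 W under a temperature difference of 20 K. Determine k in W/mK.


Fourier's law rearranged: k = Q * t / (A * dT)
  Numerator = 904.2 * 0.0128 = 11.57376
  Denominator = 0.46 * 20 = 9.2
  k = 11.57376 / 9.2 = 1.258 W/mK

1.258 W/mK


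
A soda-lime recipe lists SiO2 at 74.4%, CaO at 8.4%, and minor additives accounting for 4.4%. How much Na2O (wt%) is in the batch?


Pieces sum to 100%:
  Na2O = 100 - (SiO2 + CaO + others)
  Na2O = 100 - (74.4 + 8.4 + 4.4) = 12.8%

12.8%


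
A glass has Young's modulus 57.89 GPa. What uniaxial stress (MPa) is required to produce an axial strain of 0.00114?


Rearrange E = sigma / epsilon:
  sigma = E * epsilon
  E (MPa) = 57.89 * 1000 = 57890
  sigma = 57890 * 0.00114 = 65.99 MPa

65.99 MPa


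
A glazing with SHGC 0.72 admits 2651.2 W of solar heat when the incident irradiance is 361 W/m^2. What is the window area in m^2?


Rearrange Q = Area * SHGC * Irradiance:
  Area = Q / (SHGC * Irradiance)
  Area = 2651.2 / (0.72 * 361) = 10.2 m^2

10.2 m^2


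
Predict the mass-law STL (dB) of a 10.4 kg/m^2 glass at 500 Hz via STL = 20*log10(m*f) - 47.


Mass law: STL = 20 * log10(m * f) - 47
  m * f = 10.4 * 500 = 5200
  log10(5200) = 3.716
  STL = 20 * 3.716 - 47 = 74.32 - 47 = 27.3 dB

27.3 dB


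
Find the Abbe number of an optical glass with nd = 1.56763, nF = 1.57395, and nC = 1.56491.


Abbe number formula: Vd = (nd - 1) / (nF - nC)
  nd - 1 = 1.56763 - 1 = 0.56763
  nF - nC = 1.57395 - 1.56491 = 0.00904
  Vd = 0.56763 / 0.00904 = 62.79

62.79


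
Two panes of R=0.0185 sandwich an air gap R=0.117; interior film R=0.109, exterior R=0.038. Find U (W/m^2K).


Total thermal resistance (series):
  R_total = R_in + R_glass + R_air + R_glass + R_out
  R_total = 0.109 + 0.0185 + 0.117 + 0.0185 + 0.038 = 0.301 m^2K/W
U-value = 1 / R_total = 1 / 0.301 = 3.322 W/m^2K

3.322 W/m^2K


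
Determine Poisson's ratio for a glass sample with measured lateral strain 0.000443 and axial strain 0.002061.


Poisson's ratio: nu = lateral strain / axial strain
  nu = 0.000443 / 0.002061 = 0.2149

0.2149


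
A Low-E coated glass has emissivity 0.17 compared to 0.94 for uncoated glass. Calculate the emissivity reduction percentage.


Percentage reduction = (1 - coated/uncoated) * 100
  Ratio = 0.17 / 0.94 = 0.1809
  Reduction = (1 - 0.1809) * 100 = 81.9%

81.9%


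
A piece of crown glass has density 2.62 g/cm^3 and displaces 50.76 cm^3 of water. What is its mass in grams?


Rearrange rho = m / V:
  m = rho * V
  m = 2.62 * 50.76 = 132.991 g

132.991 g


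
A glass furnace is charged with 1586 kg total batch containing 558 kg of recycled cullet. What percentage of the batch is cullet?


Cullet ratio = (cullet mass / total batch mass) * 100
  Ratio = 558 / 1586 * 100 = 35.18%

35.18%


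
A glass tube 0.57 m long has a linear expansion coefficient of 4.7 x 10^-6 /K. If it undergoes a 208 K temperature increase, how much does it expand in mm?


Thermal expansion formula: dL = alpha * L0 * dT
  dL = (4.7 x 10^-6) * 0.57 * 208 = 0.00055723 m
Convert to mm: 0.00055723 * 1000 = 0.5572 mm

0.5572 mm


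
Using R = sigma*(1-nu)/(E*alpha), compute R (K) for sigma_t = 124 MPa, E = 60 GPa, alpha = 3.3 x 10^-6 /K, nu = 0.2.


Thermal shock resistance: R = sigma * (1 - nu) / (E * alpha)
  Numerator = 124 * (1 - 0.2) = 99.2
  Denominator = 60 * 1000 * (3.3 x 10^-6) = 0.198
  R = 99.2 / 0.198 = 501.0 K

501.0 K


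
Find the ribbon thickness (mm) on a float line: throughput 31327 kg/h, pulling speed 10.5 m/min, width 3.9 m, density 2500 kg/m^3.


Ribbon cross-section from mass balance:
  Volume rate = throughput / density = 31327 / 2500 = 12.5308 m^3/h
  thickness = volume rate / (speed * 60 * width), i.e.
  thickness = throughput / (60 * speed * width * density) * 1000
  thickness = 31327 / (60 * 10.5 * 3.9 * 2500) * 1000 = 5.1 mm

5.1 mm


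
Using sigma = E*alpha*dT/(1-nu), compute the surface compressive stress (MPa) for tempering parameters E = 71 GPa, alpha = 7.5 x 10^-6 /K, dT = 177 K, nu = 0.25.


Tempering stress: sigma = E * alpha * dT / (1 - nu)
  E (MPa) = 71 * 1000 = 71000
  Numerator = 71000 * (7.5 x 10^-6) * 177 = 94.2525
  Denominator = 1 - 0.25 = 0.75
  sigma = 94.2525 / 0.75 = 125.7 MPa

125.7 MPa


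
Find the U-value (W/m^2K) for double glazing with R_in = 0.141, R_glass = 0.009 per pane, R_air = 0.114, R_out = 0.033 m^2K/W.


Total thermal resistance (series):
  R_total = R_in + R_glass + R_air + R_glass + R_out
  R_total = 0.141 + 0.009 + 0.114 + 0.009 + 0.033 = 0.306 m^2K/W
U-value = 1 / R_total = 1 / 0.306 = 3.268 W/m^2K

3.268 W/m^2K


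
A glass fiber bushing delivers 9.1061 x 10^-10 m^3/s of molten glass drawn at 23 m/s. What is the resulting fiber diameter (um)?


Cross-sectional area from continuity:
  A = Q / v = 9.1061 x 10^-10 / 23 = 3.959174 x 10^-11 m^2
Diameter from circular cross-section:
  d = sqrt(4A / pi) * 10^6 (m -> um)
  d = sqrt(4 * 3.959174 x 10^-11 / pi) * 10^6 = 7.1 um

7.1 um


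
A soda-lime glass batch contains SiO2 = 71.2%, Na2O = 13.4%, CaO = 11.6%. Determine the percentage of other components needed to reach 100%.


Sum the three major oxides:
  SiO2 + Na2O + CaO = 71.2 + 13.4 + 11.6 = 96.2%
Subtract from 100%:
  Others = 100 - 96.2 = 3.8%

3.8%


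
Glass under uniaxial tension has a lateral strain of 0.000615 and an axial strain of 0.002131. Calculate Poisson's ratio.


Poisson's ratio: nu = lateral strain / axial strain
  nu = 0.000615 / 0.002131 = 0.2886

0.2886


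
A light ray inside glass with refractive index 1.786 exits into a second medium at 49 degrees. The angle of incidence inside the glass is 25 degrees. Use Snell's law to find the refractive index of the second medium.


Apply Snell's law: n1 * sin(theta1) = n2 * sin(theta2)
  n2 = n1 * sin(theta1) / sin(theta2)
  sin(25) = 0.422618
  sin(49) = 0.75471
  n2 = 1.786 * 0.422618 / 0.75471 = 1.0001

1.0001


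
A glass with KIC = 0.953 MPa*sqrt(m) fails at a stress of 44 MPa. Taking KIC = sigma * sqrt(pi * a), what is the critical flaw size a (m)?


Rearrange KIC = sigma * sqrt(pi * a):
  sqrt(pi * a) = KIC / sigma
  sqrt(pi * a) = 0.953 / 44 = 0.021659
  a = (KIC / sigma)^2 / pi
  a = 0.021659^2 / pi = 0.0001493 m

0.0001493 m


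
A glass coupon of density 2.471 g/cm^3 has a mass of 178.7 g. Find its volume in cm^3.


Rearrange rho = m / V:
  V = m / rho
  V = 178.7 / 2.471 = 72.319 cm^3

72.319 cm^3


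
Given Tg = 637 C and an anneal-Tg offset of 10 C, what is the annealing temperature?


The annealing temperature is Tg plus the offset:
  T_anneal = 637 + 10 = 647 C

647 C


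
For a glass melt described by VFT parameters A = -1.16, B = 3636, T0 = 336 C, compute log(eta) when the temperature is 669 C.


VFT equation: log(eta) = A + B / (T - T0)
  T - T0 = 669 - 336 = 333
  B / (T - T0) = 3636 / 333 = 10.919
  log(eta) = -1.16 + 10.919 = 9.759

9.759


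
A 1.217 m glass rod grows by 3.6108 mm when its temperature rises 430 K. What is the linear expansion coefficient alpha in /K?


Rearrange dL = alpha * L0 * dT for alpha:
  alpha = dL / (L0 * dT)
  alpha = (3.6108 / 1000) / (1.217 * 430) = 0.0000069 /K = 6.9 x 10^-6 /K

6.9 x 10^-6 /K


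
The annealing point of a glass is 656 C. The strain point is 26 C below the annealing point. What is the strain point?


Strain point = annealing point - difference:
  T_strain = 656 - 26 = 630 C

630 C


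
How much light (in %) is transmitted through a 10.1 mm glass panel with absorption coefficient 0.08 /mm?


Beer-Lambert law: T = exp(-alpha * thickness)
  exponent = -0.08 * 10.1 = -0.808
  T = exp(-0.808) = 0.4457
  Percentage = 0.4457 * 100 = 44.57%

44.57%


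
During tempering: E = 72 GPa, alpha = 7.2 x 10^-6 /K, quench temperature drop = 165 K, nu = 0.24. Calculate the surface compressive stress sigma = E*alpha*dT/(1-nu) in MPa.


Tempering stress: sigma = E * alpha * dT / (1 - nu)
  E (MPa) = 72 * 1000 = 72000
  Numerator = 72000 * (7.2 x 10^-6) * 165 = 85.536
  Denominator = 1 - 0.24 = 0.76
  sigma = 85.536 / 0.76 = 112.5 MPa

112.5 MPa


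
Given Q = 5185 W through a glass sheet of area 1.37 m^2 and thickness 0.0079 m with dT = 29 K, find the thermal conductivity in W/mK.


Fourier's law rearranged: k = Q * t / (A * dT)
  Numerator = 5185 * 0.0079 = 40.9615
  Denominator = 1.37 * 29 = 39.73
  k = 40.9615 / 39.73 = 1.031 W/mK

1.031 W/mK


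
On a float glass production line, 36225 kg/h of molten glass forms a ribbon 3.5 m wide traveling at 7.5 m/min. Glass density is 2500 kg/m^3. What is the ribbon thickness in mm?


Ribbon cross-section from mass balance:
  Volume rate = throughput / density = 36225 / 2500 = 14.49 m^3/h
  thickness = volume rate / (speed * 60 * width), i.e.
  thickness = throughput / (60 * speed * width * density) * 1000
  thickness = 36225 / (60 * 7.5 * 3.5 * 2500) * 1000 = 9.2 mm

9.2 mm


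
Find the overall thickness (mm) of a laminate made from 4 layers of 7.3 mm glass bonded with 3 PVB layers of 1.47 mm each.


Total thickness = glass contribution + PVB contribution
  Glass: 4 * 7.3 = 29.2 mm
  PVB: 3 * 1.47 = 4.41 mm
  Total = 29.2 + 4.41 = 33.61 mm

33.61 mm


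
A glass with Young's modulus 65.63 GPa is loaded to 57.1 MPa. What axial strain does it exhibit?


Rearrange E = sigma / epsilon:
  epsilon = sigma / E
  E (MPa) = 65.63 * 1000 = 65630
  epsilon = 57.1 / 65630 = 0.00087

0.00087


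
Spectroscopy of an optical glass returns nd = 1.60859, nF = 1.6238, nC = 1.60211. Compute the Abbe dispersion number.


Abbe number formula: Vd = (nd - 1) / (nF - nC)
  nd - 1 = 1.60859 - 1 = 0.60859
  nF - nC = 1.6238 - 1.60211 = 0.02169
  Vd = 0.60859 / 0.02169 = 28.06

28.06


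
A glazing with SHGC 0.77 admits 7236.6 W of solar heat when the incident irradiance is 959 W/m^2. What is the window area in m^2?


Rearrange Q = Area * SHGC * Irradiance:
  Area = Q / (SHGC * Irradiance)
  Area = 7236.6 / (0.77 * 959) = 9.8 m^2

9.8 m^2


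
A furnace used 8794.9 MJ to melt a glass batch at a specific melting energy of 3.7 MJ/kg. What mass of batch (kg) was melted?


Rearrange E = m * s for m:
  m = E / s
  m = 8794.9 / 3.7 = 2377.0 kg

2377.0 kg


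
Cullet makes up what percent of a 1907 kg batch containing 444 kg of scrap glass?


Cullet ratio = (cullet mass / total batch mass) * 100
  Ratio = 444 / 1907 * 100 = 23.28%

23.28%


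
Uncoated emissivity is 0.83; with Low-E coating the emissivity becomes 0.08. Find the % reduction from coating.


Percentage reduction = (1 - coated/uncoated) * 100
  Ratio = 0.08 / 0.83 = 0.0964
  Reduction = (1 - 0.0964) * 100 = 90.4%

90.4%


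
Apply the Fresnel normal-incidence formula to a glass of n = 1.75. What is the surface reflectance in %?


Fresnel reflectance at normal incidence:
  R = ((n - 1)/(n + 1))^2
  (n - 1)/(n + 1) = (1.75 - 1)/(1.75 + 1) = 0.272727
  R = 0.272727^2 = 0.07438
  R(%) = 0.07438 * 100 = 7.438%

7.438%


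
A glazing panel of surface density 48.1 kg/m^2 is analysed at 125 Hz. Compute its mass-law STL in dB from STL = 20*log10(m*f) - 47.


Mass law: STL = 20 * log10(m * f) - 47
  m * f = 48.1 * 125 = 6012.5
  log10(6012.5) = 3.77906
  STL = 20 * 3.77906 - 47 = 75.5812 - 47 = 28.6 dB

28.6 dB


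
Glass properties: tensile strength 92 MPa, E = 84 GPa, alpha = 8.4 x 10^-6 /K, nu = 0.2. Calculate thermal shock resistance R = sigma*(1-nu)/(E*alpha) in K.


Thermal shock resistance: R = sigma * (1 - nu) / (E * alpha)
  Numerator = 92 * (1 - 0.2) = 73.6
  Denominator = 84 * 1000 * (8.4 x 10^-6) = 0.7056
  R = 73.6 / 0.7056 = 104.3 K

104.3 K


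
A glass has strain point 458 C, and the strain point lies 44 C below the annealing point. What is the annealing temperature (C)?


T_anneal = T_strain + gap:
  T_anneal = 458 + 44 = 502 C

502 C


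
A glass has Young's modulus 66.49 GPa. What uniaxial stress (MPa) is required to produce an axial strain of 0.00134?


Rearrange E = sigma / epsilon:
  sigma = E * epsilon
  E (MPa) = 66.49 * 1000 = 66490
  sigma = 66490 * 0.00134 = 89.1 MPa

89.1 MPa


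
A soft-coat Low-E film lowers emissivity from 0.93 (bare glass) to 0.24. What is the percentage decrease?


Percentage reduction = (1 - coated/uncoated) * 100
  Ratio = 0.24 / 0.93 = 0.2581
  Reduction = (1 - 0.2581) * 100 = 74.2%

74.2%


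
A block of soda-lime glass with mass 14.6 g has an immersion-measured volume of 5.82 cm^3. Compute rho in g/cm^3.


Use the definition of density:
  rho = mass / volume
  rho = 14.6 / 5.82 = 2.509 g/cm^3

2.509 g/cm^3


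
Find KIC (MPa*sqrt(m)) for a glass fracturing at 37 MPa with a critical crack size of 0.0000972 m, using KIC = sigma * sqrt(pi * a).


Fracture toughness: KIC = sigma * sqrt(pi * a)
  pi * a = pi * 0.0000972 = 0.000305363
  sqrt(pi * a) = 0.017475
  KIC = 37 * 0.017475 = 0.647 MPa*sqrt(m)

0.647 MPa*sqrt(m)


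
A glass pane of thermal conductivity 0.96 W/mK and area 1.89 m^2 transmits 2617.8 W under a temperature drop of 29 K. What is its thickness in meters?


Fourier's law: t = k * A * dT / Q
  t = 0.96 * 1.89 * 29 / 2617.8
  t = 52.6176 / 2617.8 = 0.0201 m

0.0201 m


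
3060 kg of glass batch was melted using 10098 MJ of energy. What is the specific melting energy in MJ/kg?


Rearrange E = m * s for s:
  s = E / m
  s = 10098 / 3060 = 3.3 MJ/kg

3.3 MJ/kg


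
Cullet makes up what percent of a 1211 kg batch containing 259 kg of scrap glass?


Cullet ratio = (cullet mass / total batch mass) * 100
  Ratio = 259 / 1211 * 100 = 21.39%

21.39%


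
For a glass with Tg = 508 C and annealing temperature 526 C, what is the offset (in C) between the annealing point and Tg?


Offset = T_anneal - Tg:
  offset = 526 - 508 = 18 C

18 C


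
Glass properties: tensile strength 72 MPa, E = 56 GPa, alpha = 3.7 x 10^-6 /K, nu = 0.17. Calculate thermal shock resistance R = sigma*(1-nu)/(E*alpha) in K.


Thermal shock resistance: R = sigma * (1 - nu) / (E * alpha)
  Numerator = 72 * (1 - 0.17) = 59.76
  Denominator = 56 * 1000 * (3.7 x 10^-6) = 0.2072
  R = 59.76 / 0.2072 = 288.4 K

288.4 K


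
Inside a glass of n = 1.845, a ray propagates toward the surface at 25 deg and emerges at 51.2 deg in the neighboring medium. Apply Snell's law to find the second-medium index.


Apply Snell's law: n1 * sin(theta1) = n2 * sin(theta2)
  n2 = n1 * sin(theta1) / sin(theta2)
  sin(25) = 0.422618
  sin(51.2) = 0.779338
  n2 = 1.845 * 0.422618 / 0.779338 = 1.0005

1.0005


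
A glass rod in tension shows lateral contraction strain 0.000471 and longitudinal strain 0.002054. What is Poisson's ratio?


Poisson's ratio: nu = lateral strain / axial strain
  nu = 0.000471 / 0.002054 = 0.2293

0.2293


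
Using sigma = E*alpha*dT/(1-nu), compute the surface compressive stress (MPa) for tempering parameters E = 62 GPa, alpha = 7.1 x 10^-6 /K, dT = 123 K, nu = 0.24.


Tempering stress: sigma = E * alpha * dT / (1 - nu)
  E (MPa) = 62 * 1000 = 62000
  Numerator = 62000 * (7.1 x 10^-6) * 123 = 54.1446
  Denominator = 1 - 0.24 = 0.76
  sigma = 54.1446 / 0.76 = 71.2 MPa

71.2 MPa


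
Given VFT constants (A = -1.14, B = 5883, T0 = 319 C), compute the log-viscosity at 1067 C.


VFT equation: log(eta) = A + B / (T - T0)
  T - T0 = 1067 - 319 = 748
  B / (T - T0) = 5883 / 748 = 7.865
  log(eta) = -1.14 + 7.865 = 6.725

6.725


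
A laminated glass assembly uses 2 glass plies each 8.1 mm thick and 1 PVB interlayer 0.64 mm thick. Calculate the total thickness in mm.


Total thickness = glass contribution + PVB contribution
  Glass: 2 * 8.1 = 16.2 mm
  PVB: 1 * 0.64 = 0.64 mm
  Total = 16.2 + 0.64 = 16.84 mm

16.84 mm


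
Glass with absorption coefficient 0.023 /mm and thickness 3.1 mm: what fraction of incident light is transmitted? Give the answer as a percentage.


Beer-Lambert law: T = exp(-alpha * thickness)
  exponent = -0.023 * 3.1 = -0.0713
  T = exp(-0.0713) = 0.9312
  Percentage = 0.9312 * 100 = 93.12%

93.12%


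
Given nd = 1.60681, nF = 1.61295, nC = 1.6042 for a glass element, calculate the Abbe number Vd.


Abbe number formula: Vd = (nd - 1) / (nF - nC)
  nd - 1 = 1.60681 - 1 = 0.60681
  nF - nC = 1.61295 - 1.6042 = 0.00875
  Vd = 0.60681 / 0.00875 = 69.35

69.35


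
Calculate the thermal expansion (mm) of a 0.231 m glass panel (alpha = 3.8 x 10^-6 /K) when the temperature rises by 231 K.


Thermal expansion formula: dL = alpha * L0 * dT
  dL = (3.8 x 10^-6) * 0.231 * 231 = 0.00020277 m
Convert to mm: 0.00020277 * 1000 = 0.2028 mm

0.2028 mm


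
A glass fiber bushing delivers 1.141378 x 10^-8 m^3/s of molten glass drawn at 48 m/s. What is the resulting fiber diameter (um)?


Cross-sectional area from continuity:
  A = Q / v = 1.141378 x 10^-8 / 48 = 2.377871 x 10^-10 m^2
Diameter from circular cross-section:
  d = sqrt(4A / pi) * 10^6 (m -> um)
  d = sqrt(4 * 2.377871 x 10^-10 / pi) * 10^6 = 17.4 um

17.4 um


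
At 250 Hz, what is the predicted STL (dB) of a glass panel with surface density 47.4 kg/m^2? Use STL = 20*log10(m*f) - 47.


Mass law: STL = 20 * log10(m * f) - 47
  m * f = 47.4 * 250 = 11850
  log10(11850) = 4.07372
  STL = 20 * 4.07372 - 47 = 81.4744 - 47 = 34.5 dB

34.5 dB


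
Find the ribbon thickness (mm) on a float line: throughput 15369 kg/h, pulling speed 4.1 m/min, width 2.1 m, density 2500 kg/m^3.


Ribbon cross-section from mass balance:
  Volume rate = throughput / density = 15369 / 2500 = 6.1476 m^3/h
  thickness = volume rate / (speed * 60 * width), i.e.
  thickness = throughput / (60 * speed * width * density) * 1000
  thickness = 15369 / (60 * 4.1 * 2.1 * 2500) * 1000 = 11.9 mm

11.9 mm


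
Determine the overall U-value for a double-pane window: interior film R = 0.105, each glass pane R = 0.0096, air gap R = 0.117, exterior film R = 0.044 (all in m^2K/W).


Total thermal resistance (series):
  R_total = R_in + R_glass + R_air + R_glass + R_out
  R_total = 0.105 + 0.0096 + 0.117 + 0.0096 + 0.044 = 0.2852 m^2K/W
U-value = 1 / R_total = 1 / 0.2852 = 3.506 W/m^2K

3.506 W/m^2K


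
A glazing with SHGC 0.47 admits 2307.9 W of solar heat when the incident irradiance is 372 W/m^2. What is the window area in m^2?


Rearrange Q = Area * SHGC * Irradiance:
  Area = Q / (SHGC * Irradiance)
  Area = 2307.9 / (0.47 * 372) = 13.2 m^2

13.2 m^2


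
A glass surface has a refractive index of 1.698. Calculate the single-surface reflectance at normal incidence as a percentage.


Fresnel reflectance at normal incidence:
  R = ((n - 1)/(n + 1))^2
  (n - 1)/(n + 1) = (1.698 - 1)/(1.698 + 1) = 0.25871
  R = 0.25871^2 = 0.0669309
  R(%) = 0.0669309 * 100 = 6.693%

6.693%


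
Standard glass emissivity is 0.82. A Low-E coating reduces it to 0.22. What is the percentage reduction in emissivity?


Percentage reduction = (1 - coated/uncoated) * 100
  Ratio = 0.22 / 0.82 = 0.2683
  Reduction = (1 - 0.2683) * 100 = 73.2%

73.2%


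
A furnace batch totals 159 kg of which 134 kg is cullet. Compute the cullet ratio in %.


Cullet ratio = (cullet mass / total batch mass) * 100
  Ratio = 134 / 159 * 100 = 84.28%

84.28%


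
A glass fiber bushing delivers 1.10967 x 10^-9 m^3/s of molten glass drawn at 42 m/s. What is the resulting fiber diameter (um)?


Cross-sectional area from continuity:
  A = Q / v = 1.10967 x 10^-9 / 42 = 2.642071 x 10^-11 m^2
Diameter from circular cross-section:
  d = sqrt(4A / pi) * 10^6 (m -> um)
  d = sqrt(4 * 2.642071 x 10^-11 / pi) * 10^6 = 5.8 um

5.8 um


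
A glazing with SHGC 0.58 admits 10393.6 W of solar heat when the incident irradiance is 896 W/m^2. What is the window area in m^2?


Rearrange Q = Area * SHGC * Irradiance:
  Area = Q / (SHGC * Irradiance)
  Area = 10393.6 / (0.58 * 896) = 20.0 m^2

20.0 m^2


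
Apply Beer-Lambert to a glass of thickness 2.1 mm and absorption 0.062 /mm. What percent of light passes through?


Beer-Lambert law: T = exp(-alpha * thickness)
  exponent = -0.062 * 2.1 = -0.1302
  T = exp(-0.1302) = 0.8779
  Percentage = 0.8779 * 100 = 87.79%

87.79%


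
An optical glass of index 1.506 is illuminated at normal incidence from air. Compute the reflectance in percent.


Fresnel reflectance at normal incidence:
  R = ((n - 1)/(n + 1))^2
  (n - 1)/(n + 1) = (1.506 - 1)/(1.506 + 1) = 0.201915
  R = 0.201915^2 = 0.0407697
  R(%) = 0.0407697 * 100 = 4.077%

4.077%


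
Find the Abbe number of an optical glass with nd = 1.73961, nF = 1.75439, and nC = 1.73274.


Abbe number formula: Vd = (nd - 1) / (nF - nC)
  nd - 1 = 1.73961 - 1 = 0.73961
  nF - nC = 1.75439 - 1.73274 = 0.02165
  Vd = 0.73961 / 0.02165 = 34.16

34.16


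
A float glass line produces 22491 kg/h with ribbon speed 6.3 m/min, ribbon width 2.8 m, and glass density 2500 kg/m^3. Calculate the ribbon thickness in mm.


Ribbon cross-section from mass balance:
  Volume rate = throughput / density = 22491 / 2500 = 8.9964 m^3/h
  thickness = volume rate / (speed * 60 * width), i.e.
  thickness = throughput / (60 * speed * width * density) * 1000
  thickness = 22491 / (60 * 6.3 * 2.8 * 2500) * 1000 = 8.5 mm

8.5 mm


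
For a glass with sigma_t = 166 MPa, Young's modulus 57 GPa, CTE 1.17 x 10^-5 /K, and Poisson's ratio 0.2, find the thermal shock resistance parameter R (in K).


Thermal shock resistance: R = sigma * (1 - nu) / (E * alpha)
  Numerator = 166 * (1 - 0.2) = 132.8
  Denominator = 57 * 1000 * (1.17 x 10^-5) = 0.6669
  R = 132.8 / 0.6669 = 199.1 K

199.1 K


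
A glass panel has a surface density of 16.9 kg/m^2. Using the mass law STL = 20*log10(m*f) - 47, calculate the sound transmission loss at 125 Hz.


Mass law: STL = 20 * log10(m * f) - 47
  m * f = 16.9 * 125 = 2112.5
  log10(2112.5) = 3.3248
  STL = 20 * 3.3248 - 47 = 66.496 - 47 = 19.5 dB

19.5 dB


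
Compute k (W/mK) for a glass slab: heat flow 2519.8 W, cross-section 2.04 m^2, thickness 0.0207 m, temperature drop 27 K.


Fourier's law rearranged: k = Q * t / (A * dT)
  Numerator = 2519.8 * 0.0207 = 52.15986
  Denominator = 2.04 * 27 = 55.08
  k = 52.15986 / 55.08 = 0.947 W/mK

0.947 W/mK


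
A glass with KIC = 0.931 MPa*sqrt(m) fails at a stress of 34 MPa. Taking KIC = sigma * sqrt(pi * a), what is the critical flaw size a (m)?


Rearrange KIC = sigma * sqrt(pi * a):
  sqrt(pi * a) = KIC / sigma
  sqrt(pi * a) = 0.931 / 34 = 0.027382
  a = (KIC / sigma)^2 / pi
  a = 0.027382^2 / pi = 0.0002387 m

0.0002387 m


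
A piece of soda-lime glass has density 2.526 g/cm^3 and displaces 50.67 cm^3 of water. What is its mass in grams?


Rearrange rho = m / V:
  m = rho * V
  m = 2.526 * 50.67 = 127.992 g

127.992 g


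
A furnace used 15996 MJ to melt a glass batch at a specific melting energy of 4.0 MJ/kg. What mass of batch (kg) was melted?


Rearrange E = m * s for m:
  m = E / s
  m = 15996 / 4.0 = 3999.0 kg

3999.0 kg


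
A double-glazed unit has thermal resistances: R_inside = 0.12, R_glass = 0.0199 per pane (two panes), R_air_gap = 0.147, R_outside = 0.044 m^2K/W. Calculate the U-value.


Total thermal resistance (series):
  R_total = R_in + R_glass + R_air + R_glass + R_out
  R_total = 0.12 + 0.0199 + 0.147 + 0.0199 + 0.044 = 0.3508 m^2K/W
U-value = 1 / R_total = 1 / 0.3508 = 2.851 W/m^2K

2.851 W/m^2K


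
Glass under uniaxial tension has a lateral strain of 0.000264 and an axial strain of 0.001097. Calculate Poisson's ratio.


Poisson's ratio: nu = lateral strain / axial strain
  nu = 0.000264 / 0.001097 = 0.2407

0.2407


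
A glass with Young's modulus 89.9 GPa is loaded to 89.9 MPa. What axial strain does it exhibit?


Rearrange E = sigma / epsilon:
  epsilon = sigma / E
  E (MPa) = 89.9 * 1000 = 89900
  epsilon = 89.9 / 89900 = 0.001

0.001


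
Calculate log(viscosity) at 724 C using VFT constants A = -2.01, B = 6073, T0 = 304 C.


VFT equation: log(eta) = A + B / (T - T0)
  T - T0 = 724 - 304 = 420
  B / (T - T0) = 6073 / 420 = 14.46
  log(eta) = -2.01 + 14.46 = 12.45

12.45


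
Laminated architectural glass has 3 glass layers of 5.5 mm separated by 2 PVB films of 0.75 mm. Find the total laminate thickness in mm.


Total thickness = glass contribution + PVB contribution
  Glass: 3 * 5.5 = 16.5 mm
  PVB: 2 * 0.75 = 1.5 mm
  Total = 16.5 + 1.5 = 18.0 mm

18.0 mm


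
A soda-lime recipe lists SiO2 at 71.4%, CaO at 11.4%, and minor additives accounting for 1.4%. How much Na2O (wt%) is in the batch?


Pieces sum to 100%:
  Na2O = 100 - (SiO2 + CaO + others)
  Na2O = 100 - (71.4 + 11.4 + 1.4) = 15.8%

15.8%


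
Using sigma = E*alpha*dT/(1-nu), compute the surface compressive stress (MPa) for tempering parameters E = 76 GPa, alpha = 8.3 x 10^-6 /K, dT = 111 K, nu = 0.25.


Tempering stress: sigma = E * alpha * dT / (1 - nu)
  E (MPa) = 76 * 1000 = 76000
  Numerator = 76000 * (8.3 x 10^-6) * 111 = 70.0188
  Denominator = 1 - 0.25 = 0.75
  sigma = 70.0188 / 0.75 = 93.4 MPa

93.4 MPa


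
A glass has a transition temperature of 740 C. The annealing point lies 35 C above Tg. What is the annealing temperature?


The annealing temperature is Tg plus the offset:
  T_anneal = 740 + 35 = 775 C

775 C


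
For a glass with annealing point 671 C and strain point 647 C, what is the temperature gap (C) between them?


Gap = T_anneal - T_strain:
  gap = 671 - 647 = 24 C

24 C


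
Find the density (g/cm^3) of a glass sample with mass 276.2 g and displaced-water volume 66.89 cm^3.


Use the definition of density:
  rho = mass / volume
  rho = 276.2 / 66.89 = 4.129 g/cm^3

4.129 g/cm^3


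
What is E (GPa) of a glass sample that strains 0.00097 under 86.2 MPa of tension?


Young's modulus: E = stress / strain
  E = 86.2 MPa / 0.00097 = 88865.98 MPa
Convert to GPa: 88865.98 / 1000 = 88.87 GPa

88.87 GPa


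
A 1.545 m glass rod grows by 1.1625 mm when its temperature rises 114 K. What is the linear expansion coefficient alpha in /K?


Rearrange dL = alpha * L0 * dT for alpha:
  alpha = dL / (L0 * dT)
  alpha = (1.1625 / 1000) / (1.545 * 114) = 0.0000066 /K = 6.6 x 10^-6 /K

6.6 x 10^-6 /K


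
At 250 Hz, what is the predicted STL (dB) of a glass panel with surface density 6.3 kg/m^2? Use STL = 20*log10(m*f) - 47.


Mass law: STL = 20 * log10(m * f) - 47
  m * f = 6.3 * 250 = 1575
  log10(1575) = 3.19728
  STL = 20 * 3.19728 - 47 = 63.9456 - 47 = 16.9 dB

16.9 dB


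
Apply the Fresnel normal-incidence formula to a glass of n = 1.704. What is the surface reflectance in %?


Fresnel reflectance at normal incidence:
  R = ((n - 1)/(n + 1))^2
  (n - 1)/(n + 1) = (1.704 - 1)/(1.704 + 1) = 0.260355
  R = 0.260355^2 = 0.0677847
  R(%) = 0.0677847 * 100 = 6.778%

6.778%


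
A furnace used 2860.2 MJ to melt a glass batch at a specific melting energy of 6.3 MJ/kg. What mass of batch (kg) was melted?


Rearrange E = m * s for m:
  m = E / s
  m = 2860.2 / 6.3 = 454.0 kg

454.0 kg


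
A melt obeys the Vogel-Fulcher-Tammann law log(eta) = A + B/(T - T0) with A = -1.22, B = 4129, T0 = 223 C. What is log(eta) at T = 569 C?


VFT equation: log(eta) = A + B / (T - T0)
  T - T0 = 569 - 223 = 346
  B / (T - T0) = 4129 / 346 = 11.934
  log(eta) = -1.22 + 11.934 = 10.714

10.714


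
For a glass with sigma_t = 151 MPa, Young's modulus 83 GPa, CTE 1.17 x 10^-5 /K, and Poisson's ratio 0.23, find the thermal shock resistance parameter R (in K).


Thermal shock resistance: R = sigma * (1 - nu) / (E * alpha)
  Numerator = 151 * (1 - 0.23) = 116.27
  Denominator = 83 * 1000 * (1.17 x 10^-5) = 0.9711
  R = 116.27 / 0.9711 = 119.7 K

119.7 K


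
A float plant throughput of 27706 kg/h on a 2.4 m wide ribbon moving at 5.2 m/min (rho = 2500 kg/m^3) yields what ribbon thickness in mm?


Ribbon cross-section from mass balance:
  Volume rate = throughput / density = 27706 / 2500 = 11.0824 m^3/h
  thickness = volume rate / (speed * 60 * width), i.e.
  thickness = throughput / (60 * speed * width * density) * 1000
  thickness = 27706 / (60 * 5.2 * 2.4 * 2500) * 1000 = 14.8 mm

14.8 mm


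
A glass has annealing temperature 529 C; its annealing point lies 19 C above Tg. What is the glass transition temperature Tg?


Rearrange T_anneal = Tg + offset for Tg:
  Tg = T_anneal - offset = 529 - 19 = 510 C

510 C


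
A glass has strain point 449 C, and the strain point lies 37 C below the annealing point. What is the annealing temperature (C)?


T_anneal = T_strain + gap:
  T_anneal = 449 + 37 = 486 C

486 C


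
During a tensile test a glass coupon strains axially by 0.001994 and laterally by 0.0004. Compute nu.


Poisson's ratio: nu = lateral strain / axial strain
  nu = 0.0004 / 0.001994 = 0.2006

0.2006


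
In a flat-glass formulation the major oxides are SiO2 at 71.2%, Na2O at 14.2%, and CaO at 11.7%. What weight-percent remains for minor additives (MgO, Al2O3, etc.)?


Sum the three major oxides:
  SiO2 + Na2O + CaO = 71.2 + 14.2 + 11.7 = 97.1%
Subtract from 100%:
  Others = 100 - 97.1 = 2.9%

2.9%


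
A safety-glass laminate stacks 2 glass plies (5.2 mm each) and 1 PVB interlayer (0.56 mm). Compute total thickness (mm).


Total thickness = glass contribution + PVB contribution
  Glass: 2 * 5.2 = 10.4 mm
  PVB: 1 * 0.56 = 0.56 mm
  Total = 10.4 + 0.56 = 10.96 mm

10.96 mm


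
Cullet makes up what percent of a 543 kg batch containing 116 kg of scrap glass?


Cullet ratio = (cullet mass / total batch mass) * 100
  Ratio = 116 / 543 * 100 = 21.36%

21.36%


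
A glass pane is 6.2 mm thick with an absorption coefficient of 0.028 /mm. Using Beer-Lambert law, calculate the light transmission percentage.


Beer-Lambert law: T = exp(-alpha * thickness)
  exponent = -0.028 * 6.2 = -0.1736
  T = exp(-0.1736) = 0.8406
  Percentage = 0.8406 * 100 = 84.06%

84.06%


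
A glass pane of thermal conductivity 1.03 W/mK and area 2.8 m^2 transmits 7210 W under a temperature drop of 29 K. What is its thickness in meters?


Fourier's law: t = k * A * dT / Q
  t = 1.03 * 2.8 * 29 / 7210
  t = 83.636 / 7210 = 0.0116 m

0.0116 m


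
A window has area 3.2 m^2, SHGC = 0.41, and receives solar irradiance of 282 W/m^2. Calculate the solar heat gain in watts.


Solar heat gain: Q = Area * SHGC * Irradiance
  Q = 3.2 * 0.41 * 282 = 370 W

370 W


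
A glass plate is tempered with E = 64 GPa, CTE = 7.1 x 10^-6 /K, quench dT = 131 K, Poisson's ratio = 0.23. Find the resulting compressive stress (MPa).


Tempering stress: sigma = E * alpha * dT / (1 - nu)
  E (MPa) = 64 * 1000 = 64000
  Numerator = 64000 * (7.1 x 10^-6) * 131 = 59.5264
  Denominator = 1 - 0.23 = 0.77
  sigma = 59.5264 / 0.77 = 77.3 MPa

77.3 MPa


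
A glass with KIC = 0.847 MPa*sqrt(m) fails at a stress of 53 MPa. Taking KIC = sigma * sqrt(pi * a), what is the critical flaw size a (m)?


Rearrange KIC = sigma * sqrt(pi * a):
  sqrt(pi * a) = KIC / sigma
  sqrt(pi * a) = 0.847 / 53 = 0.015981
  a = (KIC / sigma)^2 / pi
  a = 0.015981^2 / pi = 0.0000813 m

0.0000813 m


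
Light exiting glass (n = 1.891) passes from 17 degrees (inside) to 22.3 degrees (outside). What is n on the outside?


Apply Snell's law: n1 * sin(theta1) = n2 * sin(theta2)
  n2 = n1 * sin(theta1) / sin(theta2)
  sin(17) = 0.292372
  sin(22.3) = 0.379456
  n2 = 1.891 * 0.292372 / 0.379456 = 1.457

1.457


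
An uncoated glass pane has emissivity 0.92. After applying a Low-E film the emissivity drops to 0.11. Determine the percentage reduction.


Percentage reduction = (1 - coated/uncoated) * 100
  Ratio = 0.11 / 0.92 = 0.1196
  Reduction = (1 - 0.1196) * 100 = 88.0%

88.0%


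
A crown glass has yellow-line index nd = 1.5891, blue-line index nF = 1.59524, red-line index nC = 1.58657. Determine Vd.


Abbe number formula: Vd = (nd - 1) / (nF - nC)
  nd - 1 = 1.5891 - 1 = 0.5891
  nF - nC = 1.59524 - 1.58657 = 0.00867
  Vd = 0.5891 / 0.00867 = 67.95

67.95


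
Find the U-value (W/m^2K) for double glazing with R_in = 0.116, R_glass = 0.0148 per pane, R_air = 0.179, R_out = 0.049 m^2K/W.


Total thermal resistance (series):
  R_total = R_in + R_glass + R_air + R_glass + R_out
  R_total = 0.116 + 0.0148 + 0.179 + 0.0148 + 0.049 = 0.3736 m^2K/W
U-value = 1 / R_total = 1 / 0.3736 = 2.677 W/m^2K

2.677 W/m^2K


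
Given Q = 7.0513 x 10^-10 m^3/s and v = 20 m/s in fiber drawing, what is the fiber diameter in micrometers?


Cross-sectional area from continuity:
  A = Q / v = 7.0513 x 10^-10 / 20 = 3.52565 x 10^-11 m^2
Diameter from circular cross-section:
  d = sqrt(4A / pi) * 10^6 (m -> um)
  d = sqrt(4 * 3.52565 x 10^-11 / pi) * 10^6 = 6.7 um

6.7 um


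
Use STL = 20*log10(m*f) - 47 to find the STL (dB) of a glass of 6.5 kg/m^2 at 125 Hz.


Mass law: STL = 20 * log10(m * f) - 47
  m * f = 6.5 * 125 = 812.5
  log10(812.5) = 2.90982
  STL = 20 * 2.90982 - 47 = 58.1964 - 47 = 11.2 dB

11.2 dB


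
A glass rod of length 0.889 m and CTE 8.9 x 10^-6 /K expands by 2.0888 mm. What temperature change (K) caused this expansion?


Rearrange dL = alpha * L0 * dT for dT:
  dT = dL / (alpha * L0)
  dL (m) = 2.0888 / 1000 = 0.0020888
  dT = 0.0020888 / ((8.9 x 10^-6) * 0.889) = 264.0 K

264.0 K


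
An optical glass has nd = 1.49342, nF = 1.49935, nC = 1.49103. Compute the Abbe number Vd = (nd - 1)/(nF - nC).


Abbe number formula: Vd = (nd - 1) / (nF - nC)
  nd - 1 = 1.49342 - 1 = 0.49342
  nF - nC = 1.49935 - 1.49103 = 0.00832
  Vd = 0.49342 / 0.00832 = 59.31

59.31


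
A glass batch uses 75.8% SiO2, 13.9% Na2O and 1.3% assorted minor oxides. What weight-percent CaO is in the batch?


Pieces sum to 100%:
  CaO = 100 - (SiO2 + Na2O + others)
  CaO = 100 - (75.8 + 13.9 + 1.3) = 9.0%

9.0%


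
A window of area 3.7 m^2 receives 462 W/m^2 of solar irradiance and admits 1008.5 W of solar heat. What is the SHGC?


Rearrange Q = Area * SHGC * Irradiance:
  SHGC = Q / (Area * Irradiance)
  SHGC = 1008.5 / (3.7 * 462) = 0.59

0.59


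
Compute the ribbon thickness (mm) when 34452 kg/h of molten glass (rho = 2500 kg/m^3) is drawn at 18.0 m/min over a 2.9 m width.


Ribbon cross-section from mass balance:
  Volume rate = throughput / density = 34452 / 2500 = 13.7808 m^3/h
  thickness = volume rate / (speed * 60 * width), i.e.
  thickness = throughput / (60 * speed * width * density) * 1000
  thickness = 34452 / (60 * 18.0 * 2.9 * 2500) * 1000 = 4.4 mm

4.4 mm


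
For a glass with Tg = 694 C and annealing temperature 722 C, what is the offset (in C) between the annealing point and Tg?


Offset = T_anneal - Tg:
  offset = 722 - 694 = 28 C

28 C


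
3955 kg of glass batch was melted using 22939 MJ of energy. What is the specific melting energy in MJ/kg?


Rearrange E = m * s for s:
  s = E / m
  s = 22939 / 3955 = 5.8 MJ/kg

5.8 MJ/kg


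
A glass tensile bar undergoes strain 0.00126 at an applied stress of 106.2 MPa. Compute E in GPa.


Young's modulus: E = stress / strain
  E = 106.2 MPa / 0.00126 = 84285.71 MPa
Convert to GPa: 84285.71 / 1000 = 84.29 GPa

84.29 GPa


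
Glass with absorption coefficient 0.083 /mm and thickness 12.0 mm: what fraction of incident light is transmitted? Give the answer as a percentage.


Beer-Lambert law: T = exp(-alpha * thickness)
  exponent = -0.083 * 12.0 = -0.996
  T = exp(-0.996) = 0.3694
  Percentage = 0.3694 * 100 = 36.94%

36.94%


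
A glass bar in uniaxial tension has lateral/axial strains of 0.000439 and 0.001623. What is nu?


Poisson's ratio: nu = lateral strain / axial strain
  nu = 0.000439 / 0.001623 = 0.2705

0.2705


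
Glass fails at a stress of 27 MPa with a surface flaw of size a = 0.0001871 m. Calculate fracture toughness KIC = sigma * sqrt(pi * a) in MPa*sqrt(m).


Fracture toughness: KIC = sigma * sqrt(pi * a)
  pi * a = pi * 0.0001871 = 0.000587792
  sqrt(pi * a) = 0.024244
  KIC = 27 * 0.024244 = 0.655 MPa*sqrt(m)

0.655 MPa*sqrt(m)


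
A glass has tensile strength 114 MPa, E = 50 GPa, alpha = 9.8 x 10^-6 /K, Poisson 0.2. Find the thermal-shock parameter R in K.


Thermal shock resistance: R = sigma * (1 - nu) / (E * alpha)
  Numerator = 114 * (1 - 0.2) = 91.2
  Denominator = 50 * 1000 * (9.8 x 10^-6) = 0.49
  R = 91.2 / 0.49 = 186.1 K

186.1 K


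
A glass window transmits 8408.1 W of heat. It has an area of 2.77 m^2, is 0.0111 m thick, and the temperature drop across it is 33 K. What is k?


Fourier's law rearranged: k = Q * t / (A * dT)
  Numerator = 8408.1 * 0.0111 = 93.32991
  Denominator = 2.77 * 33 = 91.41
  k = 93.32991 / 91.41 = 1.021 W/mK

1.021 W/mK


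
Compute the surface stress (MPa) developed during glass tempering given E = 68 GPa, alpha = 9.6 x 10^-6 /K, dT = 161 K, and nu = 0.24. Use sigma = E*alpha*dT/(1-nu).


Tempering stress: sigma = E * alpha * dT / (1 - nu)
  E (MPa) = 68 * 1000 = 68000
  Numerator = 68000 * (9.6 x 10^-6) * 161 = 105.1008
  Denominator = 1 - 0.24 = 0.76
  sigma = 105.1008 / 0.76 = 138.3 MPa

138.3 MPa


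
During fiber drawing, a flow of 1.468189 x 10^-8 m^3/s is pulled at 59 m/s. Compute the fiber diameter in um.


Cross-sectional area from continuity:
  A = Q / v = 1.468189 x 10^-8 / 59 = 2.488456 x 10^-10 m^2
Diameter from circular cross-section:
  d = sqrt(4A / pi) * 10^6 (m -> um)
  d = sqrt(4 * 2.488456 x 10^-10 / pi) * 10^6 = 17.8 um

17.8 um


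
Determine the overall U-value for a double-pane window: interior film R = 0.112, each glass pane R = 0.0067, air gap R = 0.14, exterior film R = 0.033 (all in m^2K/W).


Total thermal resistance (series):
  R_total = R_in + R_glass + R_air + R_glass + R_out
  R_total = 0.112 + 0.0067 + 0.14 + 0.0067 + 0.033 = 0.2984 m^2K/W
U-value = 1 / R_total = 1 / 0.2984 = 3.351 W/m^2K

3.351 W/m^2K


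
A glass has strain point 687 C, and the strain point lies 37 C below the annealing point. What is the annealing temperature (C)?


T_anneal = T_strain + gap:
  T_anneal = 687 + 37 = 724 C

724 C


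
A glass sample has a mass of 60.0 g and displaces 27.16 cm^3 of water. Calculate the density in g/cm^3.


Use the definition of density:
  rho = mass / volume
  rho = 60.0 / 27.16 = 2.209 g/cm^3

2.209 g/cm^3


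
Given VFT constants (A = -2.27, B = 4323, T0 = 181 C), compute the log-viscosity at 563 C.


VFT equation: log(eta) = A + B / (T - T0)
  T - T0 = 563 - 181 = 382
  B / (T - T0) = 4323 / 382 = 11.317
  log(eta) = -2.27 + 11.317 = 9.047

9.047


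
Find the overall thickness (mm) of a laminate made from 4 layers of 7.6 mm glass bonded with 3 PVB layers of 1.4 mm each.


Total thickness = glass contribution + PVB contribution
  Glass: 4 * 7.6 = 30.4 mm
  PVB: 3 * 1.4 = 4.2 mm
  Total = 30.4 + 4.2 = 34.6 mm

34.6 mm


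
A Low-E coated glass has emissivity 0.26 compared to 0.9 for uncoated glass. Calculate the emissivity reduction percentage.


Percentage reduction = (1 - coated/uncoated) * 100
  Ratio = 0.26 / 0.9 = 0.2889
  Reduction = (1 - 0.2889) * 100 = 71.1%

71.1%


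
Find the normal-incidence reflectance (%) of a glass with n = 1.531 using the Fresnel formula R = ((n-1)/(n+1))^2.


Fresnel reflectance at normal incidence:
  R = ((n - 1)/(n + 1))^2
  (n - 1)/(n + 1) = (1.531 - 1)/(1.531 + 1) = 0.209798
  R = 0.209798^2 = 0.0440152
  R(%) = 0.0440152 * 100 = 4.402%

4.402%


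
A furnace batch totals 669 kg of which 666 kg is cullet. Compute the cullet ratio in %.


Cullet ratio = (cullet mass / total batch mass) * 100
  Ratio = 666 / 669 * 100 = 99.55%

99.55%
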